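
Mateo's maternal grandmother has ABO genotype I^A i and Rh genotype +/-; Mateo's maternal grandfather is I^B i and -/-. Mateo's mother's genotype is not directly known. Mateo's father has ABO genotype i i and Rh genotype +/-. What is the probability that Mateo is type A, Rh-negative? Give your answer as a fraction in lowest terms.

Mateo's mother's ABO genotype from I^A i × I^B i: 1/4 I^A I^B, 1/4 I^A i, 1/4 I^B i, 1/4 i i.
Crossing each possibility with the father i i and summing P(type A): 1/4·1/2 + 1/4·1/2 + 1/4·0 + 1/4·0 = 1/4.
Similarly for Rh via the mother's Rh distribution: P(Rh-) = 3/8.
Independent loci: 1/4 × 3/8 = 3/32.

3/32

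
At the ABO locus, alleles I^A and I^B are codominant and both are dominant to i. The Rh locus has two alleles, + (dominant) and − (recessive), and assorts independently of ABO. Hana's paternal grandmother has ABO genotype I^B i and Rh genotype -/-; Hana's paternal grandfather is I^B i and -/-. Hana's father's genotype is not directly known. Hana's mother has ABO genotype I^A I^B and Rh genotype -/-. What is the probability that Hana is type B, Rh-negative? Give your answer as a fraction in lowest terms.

Hana's father's ABO genotype from I^B i × I^B i: 1/4 I^B I^B, 1/2 I^B i, 1/4 i i.
Crossing each possibility with the mother I^A I^B and summing P(type B): 1/4·1/2 + 1/2·1/2 + 1/4·1/2 = 1/2.
Similarly for Rh via the father's Rh distribution: P(Rh-) = 1.
Independent loci: 1/2 × 1 = 1/2.

1/2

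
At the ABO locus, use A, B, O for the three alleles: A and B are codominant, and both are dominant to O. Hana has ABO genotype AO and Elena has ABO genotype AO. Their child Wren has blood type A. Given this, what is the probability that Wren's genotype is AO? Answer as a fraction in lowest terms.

2/3

Cross AO × AO → 1/4 AA, 1/2 AO, 1/4 OO.
Type-A genotypes among offspring: AA (1/4), AO (1/2); total 3/4.
P(AO | type A) = (1/2) / (3/4) = 2/3.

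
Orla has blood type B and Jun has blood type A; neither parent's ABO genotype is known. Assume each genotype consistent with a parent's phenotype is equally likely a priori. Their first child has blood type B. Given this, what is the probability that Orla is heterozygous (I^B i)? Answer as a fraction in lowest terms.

1/3

Possible genotypes: Orla ∈ {I^B I^B, I^B i}; Jun ∈ {I^A I^A, I^A i}.
Weight each parental genotype pair by prior × P(type-B child):
  I^B I^B × I^A i: posterior weight 2/3.
  I^B i × I^A i: posterior weight 1/3.
Sum the posterior weight over pairs where Orla is I^B i: 1/3.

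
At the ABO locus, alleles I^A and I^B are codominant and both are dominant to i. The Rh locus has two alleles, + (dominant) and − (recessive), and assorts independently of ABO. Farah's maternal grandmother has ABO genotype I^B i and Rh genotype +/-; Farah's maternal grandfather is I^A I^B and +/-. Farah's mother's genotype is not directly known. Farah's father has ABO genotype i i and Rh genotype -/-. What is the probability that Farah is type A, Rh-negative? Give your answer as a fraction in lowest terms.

Farah's mother's ABO genotype from I^B i × I^A I^B: 1/4 I^A I^B, 1/4 I^A i, 1/4 I^B I^B, 1/4 I^B i.
Crossing each possibility with the father i i and summing P(type A): 1/4·1/2 + 1/4·1/2 + 1/4·0 + 1/4·0 = 1/4.
Similarly for Rh via the mother's Rh distribution: P(Rh-) = 1/2.
Independent loci: 1/4 × 1/2 = 1/8.

1/8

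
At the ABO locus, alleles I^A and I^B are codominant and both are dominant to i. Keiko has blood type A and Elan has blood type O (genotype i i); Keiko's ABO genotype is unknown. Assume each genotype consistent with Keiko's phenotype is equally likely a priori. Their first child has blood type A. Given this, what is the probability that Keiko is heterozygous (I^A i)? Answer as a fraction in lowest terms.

1/3

Possible genotypes: Keiko ∈ {I^A I^A, I^A i}; Elan ∈ {i i}.
Weight each parental genotype pair by prior × P(type-A child):
  I^A I^A × i i: posterior weight 2/3.
  I^A i × i i: posterior weight 1/3.
Sum the posterior weight over pairs where Keiko is I^A i: 1/3.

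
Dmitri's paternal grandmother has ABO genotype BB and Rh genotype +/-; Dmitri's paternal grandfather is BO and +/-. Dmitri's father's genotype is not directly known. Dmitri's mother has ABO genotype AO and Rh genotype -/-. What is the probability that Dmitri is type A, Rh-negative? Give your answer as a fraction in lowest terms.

Dmitri's father's ABO genotype from BB × BO: 1/2 BB, 1/2 BO.
Crossing each possibility with the mother AO and summing P(type A): 1/2·0 + 1/2·1/4 = 1/8.
Similarly for Rh via the father's Rh distribution: P(Rh-) = 1/2.
Independent loci: 1/8 × 1/2 = 1/16.

1/16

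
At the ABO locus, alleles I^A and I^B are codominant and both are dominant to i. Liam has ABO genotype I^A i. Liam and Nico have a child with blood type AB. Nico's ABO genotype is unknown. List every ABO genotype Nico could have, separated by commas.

I^A I^B, I^B I^B, I^B i

For each candidate genotype of Nico, check whether crossing it with I^A i can produce every observed child phenotype.
  I^A I^A → possible child types {A} ✗
  I^A I^B → possible child types {A, B, AB} ✓
  I^A i → possible child types {O, A} ✗
  I^B I^B → possible child types {B, AB} ✓
  I^B i → possible child types {O, A, B, AB} ✓
  i i → possible child types {O, A} ✗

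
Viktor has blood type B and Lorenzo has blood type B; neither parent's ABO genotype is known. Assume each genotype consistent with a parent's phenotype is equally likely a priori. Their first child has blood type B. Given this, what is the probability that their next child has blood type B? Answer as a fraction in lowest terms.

Possible genotypes: Viktor ∈ {I^B I^B, I^B i}; Lorenzo ∈ {I^B I^B, I^B i}.
Weight each parental genotype pair by prior × P(type-B child):
  I^B I^B × I^B I^B: posterior weight 4/15; P(next child type B) = 1.
  I^B I^B × I^B i: posterior weight 4/15; P(next child type B) = 1.
  I^B i × I^B I^B: posterior weight 4/15; P(next child type B) = 1.
  I^B i × I^B i: posterior weight 1/5; P(next child type B) = 3/4.
Weighted sum = 19/20.

19/20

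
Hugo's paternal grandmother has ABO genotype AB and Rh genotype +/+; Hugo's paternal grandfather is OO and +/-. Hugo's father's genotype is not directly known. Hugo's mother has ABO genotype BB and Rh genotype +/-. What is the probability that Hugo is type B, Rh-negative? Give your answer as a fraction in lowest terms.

3/32

Hugo's father's ABO genotype from AB × OO: 1/2 AO, 1/2 BO.
Crossing each possibility with the mother BB and summing P(type B): 1/2·1/2 + 1/2·1 = 3/4.
Similarly for Rh via the father's Rh distribution: P(Rh-) = 1/8.
Independent loci: 3/4 × 1/8 = 3/32.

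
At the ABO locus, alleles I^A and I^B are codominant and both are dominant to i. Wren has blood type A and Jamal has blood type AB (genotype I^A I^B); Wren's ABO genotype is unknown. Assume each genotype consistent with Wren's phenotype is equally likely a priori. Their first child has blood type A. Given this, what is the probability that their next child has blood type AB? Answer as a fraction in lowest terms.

Possible genotypes: Wren ∈ {I^A I^A, I^A i}; Jamal ∈ {I^A I^B}.
Weight each parental genotype pair by prior × P(type-A child):
  I^A I^A × I^A I^B: posterior weight 1/2; P(next child type AB) = 1/2.
  I^A i × I^A I^B: posterior weight 1/2; P(next child type AB) = 1/4.
Weighted sum = 3/8.

3/8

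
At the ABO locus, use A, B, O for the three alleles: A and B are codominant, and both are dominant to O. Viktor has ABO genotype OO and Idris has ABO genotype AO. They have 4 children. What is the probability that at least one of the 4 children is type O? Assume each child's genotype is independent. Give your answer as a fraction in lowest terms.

ABO cross OO × AO → 1/2 O, 1/2 A.
So P(type O) = 1/2 per child.
P(none) = (1/2)^4 = 1/16; P(at least one) = 1 − 1/16 = 15/16.

15/16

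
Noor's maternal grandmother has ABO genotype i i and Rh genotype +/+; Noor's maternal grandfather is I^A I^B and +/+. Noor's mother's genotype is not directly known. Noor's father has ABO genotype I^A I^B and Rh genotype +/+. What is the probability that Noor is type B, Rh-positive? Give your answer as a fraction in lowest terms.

Noor's mother's ABO genotype from i i × I^A I^B: 1/2 I^A i, 1/2 I^B i.
Crossing each possibility with the father I^A I^B and summing P(type B): 1/2·1/4 + 1/2·1/2 = 3/8.
Similarly for Rh via the mother's Rh distribution: P(Rh+) = 1.
Independent loci: 3/8 × 1 = 3/8.

3/8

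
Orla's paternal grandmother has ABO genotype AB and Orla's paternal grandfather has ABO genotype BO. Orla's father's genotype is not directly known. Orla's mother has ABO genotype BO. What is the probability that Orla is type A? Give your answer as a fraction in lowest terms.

1/8

Orla's father's ABO genotype from AB × BO: 1/4 AB, 1/4 AO, 1/4 BB, 1/4 BO.
Crossing each possibility with the mother BO and summing P(type A): 1/4·1/4 + 1/4·1/4 + 1/4·0 + 1/4·0 = 1/8.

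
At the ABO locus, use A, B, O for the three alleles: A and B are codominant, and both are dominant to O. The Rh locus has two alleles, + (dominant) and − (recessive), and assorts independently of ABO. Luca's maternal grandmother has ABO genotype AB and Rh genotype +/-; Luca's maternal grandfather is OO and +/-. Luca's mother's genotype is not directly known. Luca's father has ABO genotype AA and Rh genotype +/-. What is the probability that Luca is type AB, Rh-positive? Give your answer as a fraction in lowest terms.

3/16

Luca's mother's ABO genotype from AB × OO: 1/2 AO, 1/2 BO.
Crossing each possibility with the father AA and summing P(type AB): 1/2·0 + 1/2·1/2 = 1/4.
Similarly for Rh via the mother's Rh distribution: P(Rh+) = 3/4.
Independent loci: 1/4 × 3/4 = 3/16.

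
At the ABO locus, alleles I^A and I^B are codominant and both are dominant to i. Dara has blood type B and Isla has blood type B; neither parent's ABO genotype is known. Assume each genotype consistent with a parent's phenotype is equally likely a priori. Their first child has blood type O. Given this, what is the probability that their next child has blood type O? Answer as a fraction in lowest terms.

1/4

Possible genotypes: Dara ∈ {I^B I^B, I^B i}; Isla ∈ {I^B I^B, I^B i}.
Weight each parental genotype pair by prior × P(type-O child):
  I^B i × I^B i: posterior weight 1; P(next child type O) = 1/4.
Weighted sum = 1/4.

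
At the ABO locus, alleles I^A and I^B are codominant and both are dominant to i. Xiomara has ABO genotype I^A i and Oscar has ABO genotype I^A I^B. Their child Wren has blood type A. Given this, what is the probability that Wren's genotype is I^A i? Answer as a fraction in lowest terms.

Cross I^A i × I^A I^B → 1/4 I^A I^A, 1/4 I^A I^B, 1/4 I^A i, 1/4 I^B i.
Type-A genotypes among offspring: I^A I^A (1/4), I^A i (1/4); total 1/2.
P(I^A i | type A) = (1/4) / (1/2) = 1/2.

1/2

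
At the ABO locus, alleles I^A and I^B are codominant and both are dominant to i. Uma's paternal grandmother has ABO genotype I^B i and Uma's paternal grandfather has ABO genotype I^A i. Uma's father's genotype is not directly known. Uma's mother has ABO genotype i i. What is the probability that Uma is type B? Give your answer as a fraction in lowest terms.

1/4

Uma's father's ABO genotype from I^B i × I^A i: 1/4 I^A I^B, 1/4 I^A i, 1/4 I^B i, 1/4 i i.
Crossing each possibility with the mother i i and summing P(type B): 1/4·1/2 + 1/4·0 + 1/4·1/2 + 1/4·0 = 1/4.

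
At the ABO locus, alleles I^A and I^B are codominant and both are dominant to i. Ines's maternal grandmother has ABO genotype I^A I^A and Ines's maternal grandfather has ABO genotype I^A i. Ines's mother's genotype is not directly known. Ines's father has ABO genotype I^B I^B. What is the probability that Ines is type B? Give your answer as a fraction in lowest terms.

1/4

Ines's mother's ABO genotype from I^A I^A × I^A i: 1/2 I^A I^A, 1/2 I^A i.
Crossing each possibility with the father I^B I^B and summing P(type B): 1/2·0 + 1/2·1/2 = 1/4.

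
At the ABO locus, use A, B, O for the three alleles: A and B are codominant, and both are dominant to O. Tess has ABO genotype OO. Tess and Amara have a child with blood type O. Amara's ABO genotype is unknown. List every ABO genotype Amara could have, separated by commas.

AO, BO, OO

For each candidate genotype of Amara, check whether crossing it with OO can produce every observed child phenotype.
  AA → possible child types {A} ✗
  AB → possible child types {A, B} ✗
  AO → possible child types {O, A} ✓
  BB → possible child types {B} ✗
  BO → possible child types {O, B} ✓
  OO → possible child types {O} ✓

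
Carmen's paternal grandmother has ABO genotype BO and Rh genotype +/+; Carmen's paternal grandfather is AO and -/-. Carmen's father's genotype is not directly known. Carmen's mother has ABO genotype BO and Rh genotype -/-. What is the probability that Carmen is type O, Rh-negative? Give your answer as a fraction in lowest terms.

1/8

Carmen's father's ABO genotype from BO × AO: 1/4 AB, 1/4 AO, 1/4 BO, 1/4 OO.
Crossing each possibility with the mother BO and summing P(type O): 1/4·0 + 1/4·1/4 + 1/4·1/4 + 1/4·1/2 = 1/4.
Similarly for Rh via the father's Rh distribution: P(Rh-) = 1/2.
Independent loci: 1/4 × 1/2 = 1/8.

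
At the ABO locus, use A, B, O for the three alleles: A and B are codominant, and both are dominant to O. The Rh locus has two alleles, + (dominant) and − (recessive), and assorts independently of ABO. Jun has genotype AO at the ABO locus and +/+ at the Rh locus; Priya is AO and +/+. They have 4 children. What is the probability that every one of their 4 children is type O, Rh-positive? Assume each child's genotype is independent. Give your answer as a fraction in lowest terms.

ABO cross AO × AO → 1/4 O, 3/4 A.
Rh cross +/+ × +/+ → 1 Rh+; so P(type O, Rh-positive) = 1/4 × 1 = 1/4 per child.
All 4 independent: (1/4)^4 = 1/256.

1/256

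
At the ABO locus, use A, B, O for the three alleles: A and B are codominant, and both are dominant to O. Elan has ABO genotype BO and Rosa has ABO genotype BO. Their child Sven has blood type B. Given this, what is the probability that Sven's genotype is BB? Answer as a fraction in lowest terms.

Cross BO × BO → 1/4 BB, 1/2 BO, 1/4 OO.
Type-B genotypes among offspring: BB (1/4), BO (1/2); total 3/4.
P(BB | type B) = (1/4) / (3/4) = 1/3.

1/3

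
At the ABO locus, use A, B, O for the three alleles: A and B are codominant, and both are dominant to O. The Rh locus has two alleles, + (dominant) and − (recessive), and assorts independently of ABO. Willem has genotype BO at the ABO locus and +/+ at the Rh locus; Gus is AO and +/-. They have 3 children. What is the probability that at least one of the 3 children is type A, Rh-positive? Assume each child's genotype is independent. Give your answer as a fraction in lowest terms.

37/64

ABO cross BO × AO → 1/4 O, 1/4 A, 1/4 B, 1/4 AB.
Rh cross +/+ × +/- → 1 Rh+; so P(type A, Rh-positive) = 1/4 × 1 = 1/4 per child.
P(none) = (3/4)^3 = 27/64; P(at least one) = 1 − 27/64 = 37/64.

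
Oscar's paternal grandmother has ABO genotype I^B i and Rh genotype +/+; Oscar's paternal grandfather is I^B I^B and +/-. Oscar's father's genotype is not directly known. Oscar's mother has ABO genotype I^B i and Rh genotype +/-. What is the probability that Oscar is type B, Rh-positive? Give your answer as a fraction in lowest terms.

Oscar's father's ABO genotype from I^B i × I^B I^B: 1/2 I^B I^B, 1/2 I^B i.
Crossing each possibility with the mother I^B i and summing P(type B): 1/2·1 + 1/2·3/4 = 7/8.
Similarly for Rh via the father's Rh distribution: P(Rh+) = 7/8.
Independent loci: 7/8 × 7/8 = 49/64.

49/64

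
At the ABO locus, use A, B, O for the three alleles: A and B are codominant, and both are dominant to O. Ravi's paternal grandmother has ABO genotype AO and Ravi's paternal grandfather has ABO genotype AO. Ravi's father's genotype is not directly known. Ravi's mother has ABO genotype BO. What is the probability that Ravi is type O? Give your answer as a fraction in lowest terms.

Ravi's father's ABO genotype from AO × AO: 1/4 AA, 1/2 AO, 1/4 OO.
Crossing each possibility with the mother BO and summing P(type O): 1/4·0 + 1/2·1/4 + 1/4·1/2 = 1/4.

1/4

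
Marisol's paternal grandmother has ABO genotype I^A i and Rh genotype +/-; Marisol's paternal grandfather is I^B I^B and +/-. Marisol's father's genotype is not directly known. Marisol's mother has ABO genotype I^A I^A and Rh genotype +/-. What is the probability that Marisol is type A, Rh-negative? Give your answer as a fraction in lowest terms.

1/8

Marisol's father's ABO genotype from I^A i × I^B I^B: 1/2 I^A I^B, 1/2 I^B i.
Crossing each possibility with the mother I^A I^A and summing P(type A): 1/2·1/2 + 1/2·1/2 = 1/2.
Similarly for Rh via the father's Rh distribution: P(Rh-) = 1/4.
Independent loci: 1/2 × 1/4 = 1/8.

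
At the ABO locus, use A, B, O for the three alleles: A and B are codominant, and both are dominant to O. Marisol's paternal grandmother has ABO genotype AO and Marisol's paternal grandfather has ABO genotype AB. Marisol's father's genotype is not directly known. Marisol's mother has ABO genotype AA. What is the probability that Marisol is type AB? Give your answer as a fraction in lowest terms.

1/4

Marisol's father's ABO genotype from AO × AB: 1/4 AA, 1/4 AB, 1/4 AO, 1/4 BO.
Crossing each possibility with the mother AA and summing P(type AB): 1/4·0 + 1/4·1/2 + 1/4·0 + 1/4·1/2 = 1/4.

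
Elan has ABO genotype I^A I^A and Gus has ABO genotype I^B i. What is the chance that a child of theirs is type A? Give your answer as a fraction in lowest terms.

ABO cross I^A I^A × I^B i → offspring phenotypes: 1/2 A, 1/2 AB.
So P(type A) = 1/2.

1/2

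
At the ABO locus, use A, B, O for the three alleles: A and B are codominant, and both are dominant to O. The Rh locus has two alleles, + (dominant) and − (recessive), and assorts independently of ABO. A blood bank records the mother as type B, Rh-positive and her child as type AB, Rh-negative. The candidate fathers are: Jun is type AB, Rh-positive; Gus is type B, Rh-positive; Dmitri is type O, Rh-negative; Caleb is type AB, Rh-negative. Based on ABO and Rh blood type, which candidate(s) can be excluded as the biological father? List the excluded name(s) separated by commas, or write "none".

A candidate is excluded only if no genotype consistent with his phenotype could produce a type AB, Rh-negative child with a type B, Rh-positive mother.
Gus (type B, Rh+): no genotype consistent with that phenotype can produce a type-AB Rh- child with a type-B mother.
Dmitri (type O, Rh-): no genotype consistent with that phenotype can produce a type-AB Rh- child with a type-B mother.

Gus, Dmitri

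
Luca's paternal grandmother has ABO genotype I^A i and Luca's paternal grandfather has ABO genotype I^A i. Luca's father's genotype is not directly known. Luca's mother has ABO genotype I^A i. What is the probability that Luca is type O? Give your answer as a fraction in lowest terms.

1/4

Luca's father's ABO genotype from I^A i × I^A i: 1/4 I^A I^A, 1/2 I^A i, 1/4 i i.
Crossing each possibility with the mother I^A i and summing P(type O): 1/4·0 + 1/2·1/4 + 1/4·1/2 = 1/4.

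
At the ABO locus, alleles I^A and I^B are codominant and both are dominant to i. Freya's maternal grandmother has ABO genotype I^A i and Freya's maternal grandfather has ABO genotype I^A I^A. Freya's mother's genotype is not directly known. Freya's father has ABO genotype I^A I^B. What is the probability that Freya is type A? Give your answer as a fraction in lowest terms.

Freya's mother's ABO genotype from I^A i × I^A I^A: 1/2 I^A I^A, 1/2 I^A i.
Crossing each possibility with the father I^A I^B and summing P(type A): 1/2·1/2 + 1/2·1/2 = 1/2.

1/2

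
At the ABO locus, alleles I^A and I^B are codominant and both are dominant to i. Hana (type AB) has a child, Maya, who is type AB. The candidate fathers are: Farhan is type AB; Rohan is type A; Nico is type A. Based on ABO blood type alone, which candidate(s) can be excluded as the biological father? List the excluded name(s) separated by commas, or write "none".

A candidate is excluded only if no genotype consistent with his phenotype could produce a type AB child with a type AB mother.
Every candidate has at least one consistent genotype combination, so none can be excluded.

none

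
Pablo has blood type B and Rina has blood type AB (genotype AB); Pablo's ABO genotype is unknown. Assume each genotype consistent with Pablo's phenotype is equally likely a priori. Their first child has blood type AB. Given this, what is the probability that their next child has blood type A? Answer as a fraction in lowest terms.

1/12

Possible genotypes: Pablo ∈ {BB, BO}; Rina ∈ {AB}.
Weight each parental genotype pair by prior × P(type-AB child):
  BB × AB: posterior weight 2/3; P(next child type A) = 0.
  BO × AB: posterior weight 1/3; P(next child type A) = 1/4.
Weighted sum = 1/12.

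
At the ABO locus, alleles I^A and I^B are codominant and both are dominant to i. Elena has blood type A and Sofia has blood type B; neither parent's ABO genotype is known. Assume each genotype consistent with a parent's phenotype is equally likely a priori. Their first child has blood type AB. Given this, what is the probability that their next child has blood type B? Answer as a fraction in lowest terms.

5/36

Possible genotypes: Elena ∈ {I^A I^A, I^A i}; Sofia ∈ {I^B I^B, I^B i}.
Weight each parental genotype pair by prior × P(type-AB child):
  I^A I^A × I^B I^B: posterior weight 4/9; P(next child type B) = 0.
  I^A I^A × I^B i: posterior weight 2/9; P(next child type B) = 0.
  I^A i × I^B I^B: posterior weight 2/9; P(next child type B) = 1/2.
  I^A i × I^B i: posterior weight 1/9; P(next child type B) = 1/4.
Weighted sum = 5/36.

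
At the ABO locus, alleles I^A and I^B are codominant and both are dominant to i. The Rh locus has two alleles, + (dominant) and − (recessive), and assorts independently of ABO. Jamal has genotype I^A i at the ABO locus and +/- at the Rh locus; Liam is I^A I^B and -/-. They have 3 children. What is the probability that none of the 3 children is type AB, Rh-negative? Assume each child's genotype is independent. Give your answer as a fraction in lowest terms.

ABO cross I^A i × I^A I^B → 1/2 A, 1/4 B, 1/4 AB.
Rh cross +/- × -/- → 1/2 Rh+, 1/2 Rh-; so P(type AB, Rh-negative) = 1/4 × 1/2 = 1/8 per child.
P(not type AB, Rh-negative) = 7/8 for one child; (7/8)^3 = 343/512.

343/512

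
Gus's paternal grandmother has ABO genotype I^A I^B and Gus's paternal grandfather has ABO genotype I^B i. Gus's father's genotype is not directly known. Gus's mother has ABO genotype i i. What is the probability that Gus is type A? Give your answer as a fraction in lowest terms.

1/4

Gus's father's ABO genotype from I^A I^B × I^B i: 1/4 I^A I^B, 1/4 I^A i, 1/4 I^B I^B, 1/4 I^B i.
Crossing each possibility with the mother i i and summing P(type A): 1/4·1/2 + 1/4·1/2 + 1/4·0 + 1/4·0 = 1/4.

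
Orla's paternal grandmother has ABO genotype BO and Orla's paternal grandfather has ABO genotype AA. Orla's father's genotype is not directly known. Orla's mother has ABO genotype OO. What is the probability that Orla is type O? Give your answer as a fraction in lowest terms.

Orla's father's ABO genotype from BO × AA: 1/2 AB, 1/2 AO.
Crossing each possibility with the mother OO and summing P(type O): 1/2·0 + 1/2·1/2 = 1/4.

1/4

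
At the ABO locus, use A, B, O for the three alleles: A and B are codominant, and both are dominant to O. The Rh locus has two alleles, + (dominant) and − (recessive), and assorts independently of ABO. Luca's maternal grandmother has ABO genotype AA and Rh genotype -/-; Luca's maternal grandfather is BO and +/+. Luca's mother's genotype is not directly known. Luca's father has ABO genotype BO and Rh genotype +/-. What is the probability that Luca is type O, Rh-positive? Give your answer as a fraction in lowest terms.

Luca's mother's ABO genotype from AA × BO: 1/2 AB, 1/2 AO.
Crossing each possibility with the father BO and summing P(type O): 1/2·0 + 1/2·1/4 = 1/8.
Similarly for Rh via the mother's Rh distribution: P(Rh+) = 3/4.
Independent loci: 1/8 × 3/4 = 3/32.

3/32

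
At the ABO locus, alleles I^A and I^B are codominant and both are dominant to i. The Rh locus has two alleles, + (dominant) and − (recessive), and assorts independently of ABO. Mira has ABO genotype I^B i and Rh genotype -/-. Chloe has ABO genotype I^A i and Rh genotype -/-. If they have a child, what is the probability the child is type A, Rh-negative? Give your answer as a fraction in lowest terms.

1/4

ABO cross I^B i × I^A i → offspring phenotypes: 1/4 O, 1/4 A, 1/4 B, 1/4 AB.
Rh cross -/- × -/- → 1 Rh-.
Independent loci: P(type A, Rh-negative) = 1/4 × 1 = 1/4.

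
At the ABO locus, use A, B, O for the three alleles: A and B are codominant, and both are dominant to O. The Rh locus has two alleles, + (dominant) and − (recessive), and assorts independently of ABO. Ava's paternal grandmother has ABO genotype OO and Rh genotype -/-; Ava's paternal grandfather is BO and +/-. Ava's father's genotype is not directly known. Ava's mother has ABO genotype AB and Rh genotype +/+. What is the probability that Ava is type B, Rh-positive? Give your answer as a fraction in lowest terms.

Ava's father's ABO genotype from OO × BO: 1/2 BO, 1/2 OO.
Crossing each possibility with the mother AB and summing P(type B): 1/2·1/2 + 1/2·1/2 = 1/2.
Similarly for Rh via the father's Rh distribution: P(Rh+) = 1.
Independent loci: 1/2 × 1 = 1/2.

1/2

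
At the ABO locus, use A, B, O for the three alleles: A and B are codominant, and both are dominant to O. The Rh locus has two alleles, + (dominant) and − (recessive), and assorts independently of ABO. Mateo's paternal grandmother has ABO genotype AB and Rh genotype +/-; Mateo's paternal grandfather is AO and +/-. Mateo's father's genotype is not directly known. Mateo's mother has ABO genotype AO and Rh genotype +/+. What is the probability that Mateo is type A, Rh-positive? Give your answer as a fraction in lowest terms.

Mateo's father's ABO genotype from AB × AO: 1/4 AA, 1/4 AB, 1/4 AO, 1/4 BO.
Crossing each possibility with the mother AO and summing P(type A): 1/4·1 + 1/4·1/2 + 1/4·3/4 + 1/4·1/4 = 5/8.
Similarly for Rh via the father's Rh distribution: P(Rh+) = 1.
Independent loci: 5/8 × 1 = 5/8.

5/8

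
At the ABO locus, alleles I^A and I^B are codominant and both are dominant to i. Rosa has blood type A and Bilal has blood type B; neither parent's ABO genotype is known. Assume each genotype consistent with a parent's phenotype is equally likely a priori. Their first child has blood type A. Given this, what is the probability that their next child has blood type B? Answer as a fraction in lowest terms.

Possible genotypes: Rosa ∈ {I^A I^A, I^A i}; Bilal ∈ {I^B I^B, I^B i}.
Weight each parental genotype pair by prior × P(type-A child):
  I^A I^A × I^B i: posterior weight 2/3; P(next child type B) = 0.
  I^A i × I^B i: posterior weight 1/3; P(next child type B) = 1/4.
Weighted sum = 1/12.

1/12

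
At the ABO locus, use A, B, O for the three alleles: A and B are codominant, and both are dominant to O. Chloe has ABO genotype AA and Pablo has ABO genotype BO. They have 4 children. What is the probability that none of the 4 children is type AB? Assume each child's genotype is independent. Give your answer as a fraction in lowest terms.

1/16

ABO cross AA × BO → 1/2 A, 1/2 AB.
So P(type AB) = 1/2 per child.
P(not type AB) = 1/2 for one child; (1/2)^4 = 1/16.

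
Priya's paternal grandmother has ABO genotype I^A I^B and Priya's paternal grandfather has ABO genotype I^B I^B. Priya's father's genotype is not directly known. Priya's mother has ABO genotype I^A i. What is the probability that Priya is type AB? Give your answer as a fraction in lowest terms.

3/8

Priya's father's ABO genotype from I^A I^B × I^B I^B: 1/2 I^A I^B, 1/2 I^B I^B.
Crossing each possibility with the mother I^A i and summing P(type AB): 1/2·1/4 + 1/2·1/2 = 3/8.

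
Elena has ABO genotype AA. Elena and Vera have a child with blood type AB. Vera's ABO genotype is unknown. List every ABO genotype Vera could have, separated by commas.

For each candidate genotype of Vera, check whether crossing it with AA can produce every observed child phenotype.
  AA → possible child types {A} ✗
  AB → possible child types {A, AB} ✓
  AO → possible child types {A} ✗
  BB → possible child types {AB} ✓
  BO → possible child types {A, AB} ✓
  OO → possible child types {A} ✗

AB, BB, BO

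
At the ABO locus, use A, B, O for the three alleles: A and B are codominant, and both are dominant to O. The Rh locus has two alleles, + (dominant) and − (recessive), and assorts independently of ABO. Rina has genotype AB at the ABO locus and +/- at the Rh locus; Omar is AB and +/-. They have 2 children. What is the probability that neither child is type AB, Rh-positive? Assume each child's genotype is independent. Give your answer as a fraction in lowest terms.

25/64

ABO cross AB × AB → 1/4 A, 1/4 B, 1/2 AB.
Rh cross +/- × +/- → 3/4 Rh+, 1/4 Rh-; so P(type AB, Rh-positive) = 1/2 × 3/4 = 3/8 per child.
P(not type AB, Rh-positive) = 5/8 for one child; (5/8)^2 = 25/64.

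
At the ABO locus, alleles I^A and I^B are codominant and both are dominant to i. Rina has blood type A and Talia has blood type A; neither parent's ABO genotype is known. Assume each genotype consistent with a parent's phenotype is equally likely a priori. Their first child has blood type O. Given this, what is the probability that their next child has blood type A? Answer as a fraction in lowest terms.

3/4

Possible genotypes: Rina ∈ {I^A I^A, I^A i}; Talia ∈ {I^A I^A, I^A i}.
Weight each parental genotype pair by prior × P(type-O child):
  I^A i × I^A i: posterior weight 1; P(next child type A) = 3/4.
Weighted sum = 3/4.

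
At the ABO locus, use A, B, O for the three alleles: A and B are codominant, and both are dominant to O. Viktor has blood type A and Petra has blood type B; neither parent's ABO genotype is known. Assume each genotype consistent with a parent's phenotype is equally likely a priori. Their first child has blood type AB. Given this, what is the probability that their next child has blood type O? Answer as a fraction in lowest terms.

1/36

Possible genotypes: Viktor ∈ {AA, AO}; Petra ∈ {BB, BO}.
Weight each parental genotype pair by prior × P(type-AB child):
  AA × BB: posterior weight 4/9; P(next child type O) = 0.
  AA × BO: posterior weight 2/9; P(next child type O) = 0.
  AO × BB: posterior weight 2/9; P(next child type O) = 0.
  AO × BO: posterior weight 1/9; P(next child type O) = 1/4.
Weighted sum = 1/36.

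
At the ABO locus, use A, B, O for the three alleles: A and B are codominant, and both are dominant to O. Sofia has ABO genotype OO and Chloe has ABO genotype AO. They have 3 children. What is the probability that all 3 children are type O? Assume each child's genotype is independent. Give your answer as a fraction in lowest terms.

ABO cross OO × AO → 1/2 O, 1/2 A.
So P(type O) = 1/2 per child.
All 3 independent: (1/2)^3 = 1/8.

1/8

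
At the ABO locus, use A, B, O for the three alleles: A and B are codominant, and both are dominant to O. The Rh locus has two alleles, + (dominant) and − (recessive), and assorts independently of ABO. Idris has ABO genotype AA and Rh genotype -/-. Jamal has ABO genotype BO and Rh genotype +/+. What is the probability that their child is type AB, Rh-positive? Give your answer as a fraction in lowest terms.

ABO cross AA × BO → offspring phenotypes: 1/2 A, 1/2 AB.
Rh cross -/- × +/+ → 1 Rh+.
Independent loci: P(type AB, Rh-positive) = 1/2 × 1 = 1/2.

1/2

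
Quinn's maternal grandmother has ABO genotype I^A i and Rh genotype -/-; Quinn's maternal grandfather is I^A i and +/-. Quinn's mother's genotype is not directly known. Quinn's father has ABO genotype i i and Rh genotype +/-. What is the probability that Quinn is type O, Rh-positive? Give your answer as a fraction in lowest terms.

5/16

Quinn's mother's ABO genotype from I^A i × I^A i: 1/4 I^A I^A, 1/2 I^A i, 1/4 i i.
Crossing each possibility with the father i i and summing P(type O): 1/4·0 + 1/2·1/2 + 1/4·1 = 1/2.
Similarly for Rh via the mother's Rh distribution: P(Rh+) = 5/8.
Independent loci: 1/2 × 5/8 = 5/16.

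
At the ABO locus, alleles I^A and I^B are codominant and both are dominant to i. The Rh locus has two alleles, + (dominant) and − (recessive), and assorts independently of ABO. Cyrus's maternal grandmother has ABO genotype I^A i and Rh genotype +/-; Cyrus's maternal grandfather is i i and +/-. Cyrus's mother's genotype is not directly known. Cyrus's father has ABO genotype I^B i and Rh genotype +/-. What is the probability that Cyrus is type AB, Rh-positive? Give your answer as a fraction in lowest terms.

Cyrus's mother's ABO genotype from I^A i × i i: 1/2 I^A i, 1/2 i i.
Crossing each possibility with the father I^B i and summing P(type AB): 1/2·1/4 + 1/2·0 = 1/8.
Similarly for Rh via the mother's Rh distribution: P(Rh+) = 3/4.
Independent loci: 1/8 × 3/4 = 3/32.

3/32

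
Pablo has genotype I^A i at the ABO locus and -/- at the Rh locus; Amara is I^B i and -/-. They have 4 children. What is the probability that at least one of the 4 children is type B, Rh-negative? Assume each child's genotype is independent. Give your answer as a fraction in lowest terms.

175/256

ABO cross I^A i × I^B i → 1/4 O, 1/4 A, 1/4 B, 1/4 AB.
Rh cross -/- × -/- → 1 Rh-; so P(type B, Rh-negative) = 1/4 × 1 = 1/4 per child.
P(none) = (3/4)^4 = 81/256; P(at least one) = 1 − 81/256 = 175/256.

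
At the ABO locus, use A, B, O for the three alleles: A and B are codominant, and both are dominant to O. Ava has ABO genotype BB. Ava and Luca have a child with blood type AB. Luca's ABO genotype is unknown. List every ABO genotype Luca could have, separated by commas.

AA, AB, AO

For each candidate genotype of Luca, check whether crossing it with BB can produce every observed child phenotype.
  AA → possible child types {AB} ✓
  AB → possible child types {B, AB} ✓
  AO → possible child types {B, AB} ✓
  BB → possible child types {B} ✗
  BO → possible child types {B} ✗
  OO → possible child types {B} ✗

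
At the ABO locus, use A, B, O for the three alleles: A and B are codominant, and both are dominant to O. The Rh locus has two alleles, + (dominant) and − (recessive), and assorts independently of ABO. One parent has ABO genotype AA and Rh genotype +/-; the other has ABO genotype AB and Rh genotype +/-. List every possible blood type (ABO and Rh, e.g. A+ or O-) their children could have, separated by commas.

Gametes from AA × AB give offspring ABO genotypes AA, AB, i.e. phenotypes A, AB.
Rh cross +/- × +/- → phenotypes Rh+, Rh-.
Combining independently: A+, A-, AB+, AB-.

A+, A-, AB+, AB-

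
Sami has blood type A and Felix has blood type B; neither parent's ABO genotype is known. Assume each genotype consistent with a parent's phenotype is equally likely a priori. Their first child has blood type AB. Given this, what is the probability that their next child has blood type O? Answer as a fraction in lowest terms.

Possible genotypes: Sami ∈ {AA, AO}; Felix ∈ {BB, BO}.
Weight each parental genotype pair by prior × P(type-AB child):
  AA × BB: posterior weight 4/9; P(next child type O) = 0.
  AA × BO: posterior weight 2/9; P(next child type O) = 0.
  AO × BB: posterior weight 2/9; P(next child type O) = 0.
  AO × BO: posterior weight 1/9; P(next child type O) = 1/4.
Weighted sum = 1/36.

1/36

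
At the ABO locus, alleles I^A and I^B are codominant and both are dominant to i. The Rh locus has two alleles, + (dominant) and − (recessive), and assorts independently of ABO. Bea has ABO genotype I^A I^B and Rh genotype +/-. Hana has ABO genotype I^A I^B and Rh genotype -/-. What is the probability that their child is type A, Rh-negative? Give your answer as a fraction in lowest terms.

1/8

ABO cross I^A I^B × I^A I^B → offspring phenotypes: 1/4 A, 1/4 B, 1/2 AB.
Rh cross +/- × -/- → 1/2 Rh+, 1/2 Rh-.
Independent loci: P(type A, Rh-negative) = 1/4 × 1/2 = 1/8.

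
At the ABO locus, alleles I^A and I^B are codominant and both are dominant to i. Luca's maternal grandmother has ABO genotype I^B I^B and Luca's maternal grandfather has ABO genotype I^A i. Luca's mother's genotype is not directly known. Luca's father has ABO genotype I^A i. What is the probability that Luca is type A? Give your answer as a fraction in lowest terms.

Luca's mother's ABO genotype from I^B I^B × I^A i: 1/2 I^A I^B, 1/2 I^B i.
Crossing each possibility with the father I^A i and summing P(type A): 1/2·1/2 + 1/2·1/4 = 3/8.

3/8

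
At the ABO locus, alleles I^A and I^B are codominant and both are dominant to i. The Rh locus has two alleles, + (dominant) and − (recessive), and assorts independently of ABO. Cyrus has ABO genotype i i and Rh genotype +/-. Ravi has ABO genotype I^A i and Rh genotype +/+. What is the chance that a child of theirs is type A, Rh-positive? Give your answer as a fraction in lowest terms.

ABO cross i i × I^A i → offspring phenotypes: 1/2 O, 1/2 A.
Rh cross +/- × +/+ → 1 Rh+.
Independent loci: P(type A, Rh-positive) = 1/2 × 1 = 1/2.

1/2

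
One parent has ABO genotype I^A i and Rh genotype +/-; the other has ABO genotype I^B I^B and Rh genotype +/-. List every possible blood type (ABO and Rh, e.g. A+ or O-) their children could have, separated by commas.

B+, B-, AB+, AB-

Gametes from I^A i × I^B I^B give offspring ABO genotypes I^A I^B, I^B i, i.e. phenotypes B, AB.
Rh cross +/- × +/- → phenotypes Rh+, Rh-.
Combining independently: B+, B-, AB+, AB-.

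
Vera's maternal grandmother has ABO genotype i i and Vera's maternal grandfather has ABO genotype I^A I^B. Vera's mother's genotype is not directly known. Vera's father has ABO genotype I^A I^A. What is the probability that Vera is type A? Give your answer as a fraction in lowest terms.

3/4

Vera's mother's ABO genotype from i i × I^A I^B: 1/2 I^A i, 1/2 I^B i.
Crossing each possibility with the father I^A I^A and summing P(type A): 1/2·1 + 1/2·1/2 = 3/4.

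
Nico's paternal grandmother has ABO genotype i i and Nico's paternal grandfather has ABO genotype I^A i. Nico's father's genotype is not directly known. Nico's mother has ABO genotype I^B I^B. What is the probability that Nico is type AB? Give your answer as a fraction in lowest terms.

Nico's father's ABO genotype from i i × I^A i: 1/2 I^A i, 1/2 i i.
Crossing each possibility with the mother I^B I^B and summing P(type AB): 1/2·1/2 + 1/2·0 = 1/4.

1/4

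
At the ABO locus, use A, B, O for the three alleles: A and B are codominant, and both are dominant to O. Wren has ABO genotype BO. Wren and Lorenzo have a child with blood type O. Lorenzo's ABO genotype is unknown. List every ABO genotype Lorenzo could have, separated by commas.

AO, BO, OO

For each candidate genotype of Lorenzo, check whether crossing it with BO can produce every observed child phenotype.
  AA → possible child types {A, AB} ✗
  AB → possible child types {A, B, AB} ✗
  AO → possible child types {O, A, B, AB} ✓
  BB → possible child types {B} ✗
  BO → possible child types {O, B} ✓
  OO → possible child types {O, B} ✓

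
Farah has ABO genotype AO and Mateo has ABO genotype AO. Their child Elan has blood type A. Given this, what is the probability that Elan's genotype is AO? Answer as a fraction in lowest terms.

Cross AO × AO → 1/4 AA, 1/2 AO, 1/4 OO.
Type-A genotypes among offspring: AA (1/4), AO (1/2); total 3/4.
P(AO | type A) = (1/2) / (3/4) = 2/3.

2/3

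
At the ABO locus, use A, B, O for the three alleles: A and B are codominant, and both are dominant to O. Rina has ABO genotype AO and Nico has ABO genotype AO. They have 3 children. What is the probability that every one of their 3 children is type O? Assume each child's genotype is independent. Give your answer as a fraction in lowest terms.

ABO cross AO × AO → 1/4 O, 3/4 A.
So P(type O) = 1/4 per child.
All 3 independent: (1/4)^3 = 1/64.

1/64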